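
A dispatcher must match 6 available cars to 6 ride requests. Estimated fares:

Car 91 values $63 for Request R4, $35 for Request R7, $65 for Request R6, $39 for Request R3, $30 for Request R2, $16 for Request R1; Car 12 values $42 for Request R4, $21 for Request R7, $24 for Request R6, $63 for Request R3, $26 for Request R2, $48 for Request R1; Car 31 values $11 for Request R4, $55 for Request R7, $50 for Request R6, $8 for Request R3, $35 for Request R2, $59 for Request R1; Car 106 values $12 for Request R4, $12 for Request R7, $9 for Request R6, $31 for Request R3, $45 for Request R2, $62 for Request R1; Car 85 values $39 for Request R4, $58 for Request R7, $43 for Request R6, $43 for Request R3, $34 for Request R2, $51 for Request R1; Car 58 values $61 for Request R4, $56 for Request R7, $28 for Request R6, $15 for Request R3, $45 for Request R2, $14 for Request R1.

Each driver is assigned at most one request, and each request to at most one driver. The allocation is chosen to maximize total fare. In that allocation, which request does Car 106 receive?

Optimal: Car 91→Request R6 ($65), Car 12→Request R3 ($63), Car 31→Request R1 ($59), Car 106→Request R2 ($45), Car 85→Request R7 ($58), Car 58→Request R4 ($61) — total 65+63+59+45+58+61 = $351.
Column-greedy (each request in turn goes to its best remaining driver) gives $293, worse by 58.
Checked against all permutations: $351 is optimal.
Car 106's own top request is Request R1 ($62), but forcing Car 106→Request R1 and reassigning the rest optimally gives only $344 — worse by 7.

Car 106 receives Request R2.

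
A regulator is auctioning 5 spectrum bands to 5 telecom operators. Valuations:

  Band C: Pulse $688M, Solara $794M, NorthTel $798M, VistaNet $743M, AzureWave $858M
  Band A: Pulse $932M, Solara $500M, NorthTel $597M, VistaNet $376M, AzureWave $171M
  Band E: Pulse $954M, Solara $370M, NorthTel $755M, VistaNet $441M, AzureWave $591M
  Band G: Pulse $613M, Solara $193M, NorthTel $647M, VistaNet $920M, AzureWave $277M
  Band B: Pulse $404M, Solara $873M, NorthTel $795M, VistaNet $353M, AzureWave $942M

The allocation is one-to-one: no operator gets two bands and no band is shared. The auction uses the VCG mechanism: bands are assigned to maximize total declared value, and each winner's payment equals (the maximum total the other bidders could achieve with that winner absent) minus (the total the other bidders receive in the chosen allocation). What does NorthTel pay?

Efficient allocation: Pulse→Band A ($932M), Solara→Band C ($794M), NorthTel→Band E ($755M), VistaNet→Band G ($920M), AzureWave→Band B ($942M); total welfare W = $4343M.
NorthTel receives Band E at value $755M, so the others get W − 755 = $3588M.
Without NorthTel: best allocation of the remaining 4 bidders over all 5 bands is Pulse→Band E ($954M), Solara→Band C ($794M), VistaNet→Band G ($920M), AzureWave→Band B ($942M), total $3610M.
VCG payment = (others' best without NorthTel) − (others' welfare with NorthTel) = 3610 − 3588 = $22M.

NorthTel pays $22M.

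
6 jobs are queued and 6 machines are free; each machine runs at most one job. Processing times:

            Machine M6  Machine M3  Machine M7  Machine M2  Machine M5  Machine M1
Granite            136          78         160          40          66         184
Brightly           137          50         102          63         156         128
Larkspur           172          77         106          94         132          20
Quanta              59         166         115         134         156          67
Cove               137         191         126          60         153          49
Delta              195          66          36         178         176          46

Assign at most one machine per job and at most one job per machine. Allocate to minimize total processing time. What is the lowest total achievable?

Treat this as an assignment problem: match each job to one machine.
Optimal: Granite→Machine M5 (66 min), Brightly→Machine M3 (50 min), Larkspur→Machine M1 (20 min), Quanta→Machine M6 (59 min), Cove→Machine M2 (60 min), Delta→Machine M7 (36 min) — total 66+50+20+59+60+36 = 291 min.
Column-greedy (each machine in turn goes to its cheapest remaining job) gives 366 min, worse by 75.

Min total: 291 min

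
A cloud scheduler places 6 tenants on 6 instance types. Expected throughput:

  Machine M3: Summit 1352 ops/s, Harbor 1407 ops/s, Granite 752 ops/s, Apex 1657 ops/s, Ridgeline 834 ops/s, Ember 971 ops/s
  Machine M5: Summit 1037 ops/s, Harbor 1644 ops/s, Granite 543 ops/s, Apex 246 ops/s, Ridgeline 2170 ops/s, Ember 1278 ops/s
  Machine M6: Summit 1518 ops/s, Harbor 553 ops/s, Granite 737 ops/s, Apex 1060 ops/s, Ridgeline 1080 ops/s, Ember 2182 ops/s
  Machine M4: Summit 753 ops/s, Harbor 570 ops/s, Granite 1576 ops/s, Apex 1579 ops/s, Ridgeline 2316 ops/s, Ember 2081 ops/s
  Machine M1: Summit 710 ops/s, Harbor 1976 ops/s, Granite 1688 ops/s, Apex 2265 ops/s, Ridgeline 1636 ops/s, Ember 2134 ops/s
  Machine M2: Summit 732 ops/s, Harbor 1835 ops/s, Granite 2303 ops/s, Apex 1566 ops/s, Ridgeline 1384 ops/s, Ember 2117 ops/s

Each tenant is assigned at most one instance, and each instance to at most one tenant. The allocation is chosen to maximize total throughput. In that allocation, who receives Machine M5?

Harbor receives Machine M5.

This is the linear assignment problem.
Optimal: Summit→Machine M3 (1352 ops/s), Harbor→Machine M5 (1644 ops/s), Granite→Machine M2 (2303 ops/s), Apex→Machine M1 (2265 ops/s), Ridgeline→Machine M4 (2316 ops/s), Ember→Machine M6 (2182 ops/s) — total 1352+1644+2303+2265+2316+2182 = 12062 ops/s.
Column-greedy (each instance in turn goes to its best remaining tenant) gives 10293 ops/s, worse by 1769.
Harbor's own top instance is Machine M1 (1976 ops/s), but forcing Harbor→Machine M1 and reassigning the rest optimally gives only 11705 ops/s — worse by 357.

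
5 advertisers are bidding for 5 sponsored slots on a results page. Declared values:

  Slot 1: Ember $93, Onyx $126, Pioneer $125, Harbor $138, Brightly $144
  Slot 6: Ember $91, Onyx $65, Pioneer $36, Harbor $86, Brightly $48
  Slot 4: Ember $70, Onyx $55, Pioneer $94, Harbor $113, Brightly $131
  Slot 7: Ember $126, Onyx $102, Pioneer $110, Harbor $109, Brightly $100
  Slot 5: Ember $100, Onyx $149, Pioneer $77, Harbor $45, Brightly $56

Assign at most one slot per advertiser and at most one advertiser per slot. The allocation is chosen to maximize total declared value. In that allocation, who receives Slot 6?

This is a one-to-one assignment (maximum-weight bipartite matching).
Optimal: Ember→Slot 6 ($91), Onyx→Slot 5 ($149), Pioneer→Slot 7 ($110), Harbor→Slot 1 ($138), Brightly→Slot 4 ($131) — total 91+149+110+138+131 = $619.
Row-greedy (each advertiser in turn takes its best remaining slot) gives $561, worse by 58.
Next-best assignment: Ember→Slot 7, Onyx→Slot 5, Pioneer→Slot 1, Harbor→Slot 6, Brightly→Slot 4 = $617.
No other one-to-one assignment exceeds $619.
Ember's own top slot is Slot 7 ($126), but forcing Ember→Slot 7 and reassigning the rest optimally gives only $617 — worse by 2.

Ember receives Slot 6.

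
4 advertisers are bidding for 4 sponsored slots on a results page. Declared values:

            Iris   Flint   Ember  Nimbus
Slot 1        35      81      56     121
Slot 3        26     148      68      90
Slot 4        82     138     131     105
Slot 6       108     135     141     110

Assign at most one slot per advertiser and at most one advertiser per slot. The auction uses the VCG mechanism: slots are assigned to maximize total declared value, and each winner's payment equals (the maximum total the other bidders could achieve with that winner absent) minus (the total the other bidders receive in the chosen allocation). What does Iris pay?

Efficient allocation: Iris→Slot 6 ($108), Flint→Slot 3 ($148), Ember→Slot 4 ($131), Nimbus→Slot 1 ($121); total welfare W = $508.
Iris receives Slot 6 at value $108, so the others get W − 108 = $400.
Without Iris: best allocation of the remaining 3 bidders over all 4 slots is Flint→Slot 3 ($148), Ember→Slot 6 ($141), Nimbus→Slot 1 ($121), total $410.
VCG payment = (others' best without Iris) − (others' welfare with Iris) = 410 − 400 = $10.

Iris pays $10.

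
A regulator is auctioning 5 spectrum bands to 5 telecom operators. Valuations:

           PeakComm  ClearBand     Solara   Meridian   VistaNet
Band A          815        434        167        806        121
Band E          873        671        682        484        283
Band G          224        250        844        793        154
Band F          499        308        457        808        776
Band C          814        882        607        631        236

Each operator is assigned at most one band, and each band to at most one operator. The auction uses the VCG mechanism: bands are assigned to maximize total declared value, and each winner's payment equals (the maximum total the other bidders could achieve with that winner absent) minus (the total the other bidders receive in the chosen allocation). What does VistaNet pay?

Efficient allocation: PeakComm→Band E ($873M), ClearBand→Band C ($882M), Solara→Band G ($844M), Meridian→Band A ($806M), VistaNet→Band F ($776M); total welfare W = $4181M.
VistaNet receives Band F at value $776M, so the others get W − 776 = $3405M.
Without VistaNet: best allocation of the remaining 4 bidders over all 5 bands is PeakComm→Band E ($873M), ClearBand→Band C ($882M), Solara→Band G ($844M), Meridian→Band F ($808M), total $3407M.
VCG payment = (others' best without VistaNet) − (others' welfare with VistaNet) = 3407 − 3405 = $2M.

VistaNet pays $2M.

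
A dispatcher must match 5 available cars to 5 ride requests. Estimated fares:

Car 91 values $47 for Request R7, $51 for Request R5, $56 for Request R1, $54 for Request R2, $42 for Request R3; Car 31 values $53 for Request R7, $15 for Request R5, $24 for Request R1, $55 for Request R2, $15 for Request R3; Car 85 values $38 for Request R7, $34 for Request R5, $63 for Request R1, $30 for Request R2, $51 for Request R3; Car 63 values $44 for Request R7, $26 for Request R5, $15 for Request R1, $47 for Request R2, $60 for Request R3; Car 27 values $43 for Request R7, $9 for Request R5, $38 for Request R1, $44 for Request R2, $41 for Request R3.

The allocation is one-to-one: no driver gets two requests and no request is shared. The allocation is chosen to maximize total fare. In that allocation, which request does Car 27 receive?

Optimal: Car 91→Request R5 ($51), Car 31→Request R2 ($55), Car 85→Request R1 ($63), Car 63→Request R3 ($60), Car 27→Request R7 ($43) — total 51+55+63+60+43 = $272.
Next-best assignment: Car 91→Request R5, Car 31→Request R7, Car 85→Request R1, Car 63→Request R3, Car 27→Request R2 = $271.
Checked against all permutations: $272 is optimal.
Car 27's own top request is Request R2 ($44), but forcing Car 27→Request R2 and reassigning the rest optimally gives only $271 — worse by 1.

Car 27 receives Request R7.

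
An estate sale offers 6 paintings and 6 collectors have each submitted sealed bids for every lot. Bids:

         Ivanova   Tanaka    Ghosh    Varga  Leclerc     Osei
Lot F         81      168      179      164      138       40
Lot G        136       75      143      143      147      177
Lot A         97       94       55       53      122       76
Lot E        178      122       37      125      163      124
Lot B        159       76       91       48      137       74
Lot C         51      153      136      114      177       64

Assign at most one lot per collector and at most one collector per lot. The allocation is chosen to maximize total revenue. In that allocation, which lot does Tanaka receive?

Optimal: Ivanova→Lot B ($159), Tanaka→Lot C ($153), Ghosh→Lot F ($179), Varga→Lot E ($125), Leclerc→Lot A ($122), Osei→Lot G ($177) — total 159+153+179+125+122+177 = $915.
Max-entry greedy (repeatedly take the single best remaining cell) gives $853, worse by 62.
Next-best assignment: Ivanova→Lot B, Tanaka→Lot A, Ghosh→Lot F, Varga→Lot E, Leclerc→Lot C, Osei→Lot G = $911.
Tanaka's own top lot is Lot F ($168), but forcing Tanaka→Lot F and reassigning the rest optimally gives only $887 — worse by 28.

Tanaka receives Lot C.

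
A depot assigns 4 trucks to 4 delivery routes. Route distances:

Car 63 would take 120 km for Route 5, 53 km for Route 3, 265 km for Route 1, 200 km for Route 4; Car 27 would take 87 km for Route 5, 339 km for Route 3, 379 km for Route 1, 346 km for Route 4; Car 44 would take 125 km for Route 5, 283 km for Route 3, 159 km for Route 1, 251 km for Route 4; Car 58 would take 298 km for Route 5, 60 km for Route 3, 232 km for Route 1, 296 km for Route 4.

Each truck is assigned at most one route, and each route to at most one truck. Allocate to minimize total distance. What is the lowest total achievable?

Min total: 506 km

Treat this as an assignment problem: match each truck to one route.
Optimal: Car 63→Route 4 (200 km), Car 27→Route 5 (87 km), Car 44→Route 1 (159 km), Car 58→Route 3 (60 km) — total 200+87+159+60 = 506 km.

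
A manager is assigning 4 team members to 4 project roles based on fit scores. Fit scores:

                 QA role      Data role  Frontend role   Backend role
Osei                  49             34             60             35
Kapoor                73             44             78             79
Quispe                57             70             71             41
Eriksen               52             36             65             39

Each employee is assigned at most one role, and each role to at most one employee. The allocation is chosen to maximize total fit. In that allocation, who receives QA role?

Osei receives QA role.

Optimal: Osei→QA role (49 pts), Kapoor→Backend role (79 pts), Quispe→Data role (70 pts), Eriksen→Frontend role (65 pts) — total 49+79+70+65 = 263 pts.
Next-best assignment: Osei→Frontend role, Kapoor→Backend role, Quispe→Data role, Eriksen→QA role = 261 pts.
Swapping Quispe↔Osei (Quispe→QA role 57 pts, Osei→Data role 34 pts) loses 28.
Checked against all permutations: 263 pts is optimal.
Osei's own top role is Frontend role (60 pts), but forcing Osei→Frontend role and reassigning the rest optimally gives only 261 pts — worse by 2.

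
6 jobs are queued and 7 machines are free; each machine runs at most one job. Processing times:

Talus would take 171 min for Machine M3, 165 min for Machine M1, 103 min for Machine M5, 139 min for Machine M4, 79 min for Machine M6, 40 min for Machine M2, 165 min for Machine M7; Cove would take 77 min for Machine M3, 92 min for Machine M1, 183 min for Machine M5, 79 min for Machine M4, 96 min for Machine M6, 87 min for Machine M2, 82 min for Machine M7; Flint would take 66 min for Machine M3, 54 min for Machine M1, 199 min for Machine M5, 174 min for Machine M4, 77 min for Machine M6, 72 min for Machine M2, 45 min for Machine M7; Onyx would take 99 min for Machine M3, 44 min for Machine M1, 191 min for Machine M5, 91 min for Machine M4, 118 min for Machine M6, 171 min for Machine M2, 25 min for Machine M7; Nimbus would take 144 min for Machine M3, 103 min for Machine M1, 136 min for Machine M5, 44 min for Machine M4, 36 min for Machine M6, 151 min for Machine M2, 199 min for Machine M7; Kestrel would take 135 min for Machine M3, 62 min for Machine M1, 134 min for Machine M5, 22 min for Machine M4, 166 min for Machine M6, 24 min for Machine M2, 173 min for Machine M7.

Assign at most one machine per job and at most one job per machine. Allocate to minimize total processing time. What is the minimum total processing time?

Minimum total: 254 min

This is the linear assignment problem.
Optimal: Talus→Machine M2 (40 min), Cove→Machine M3 (77 min), Flint→Machine M1 (54 min), Onyx→Machine M7 (25 min), Nimbus→Machine M6 (36 min), Kestrel→Machine M4 (22 min) — total 40+77+54+25+36+22 = 254 min.
Row-greedy (each job in turn takes its cheapest remaining machine) gives 264 min, worse by 10.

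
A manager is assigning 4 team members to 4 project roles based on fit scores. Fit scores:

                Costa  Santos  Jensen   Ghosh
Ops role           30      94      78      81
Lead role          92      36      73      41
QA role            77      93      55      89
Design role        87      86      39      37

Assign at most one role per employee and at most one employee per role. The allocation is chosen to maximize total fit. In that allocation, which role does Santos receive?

Optimal: Costa→Lead role (92 pts), Santos→Design role (86 pts), Jensen→Ops role (78 pts), Ghosh→QA role (89 pts) — total 92+86+78+89 = 345 pts.
Column-greedy (each role in turn goes to its best remaining employee) gives 314 pts, worse by 31.
Next-best assignment: Costa→Design role, Santos→Ops role, Jensen→Lead role, Ghosh→QA role = 343 pts.
Swapping Ghosh↔Santos (Ghosh→Design role 37 pts, Santos→QA role 93 pts) loses 45.
Checked against all permutations: 345 pts is optimal.
Santos's own top role is Ops role (94 pts), but forcing Santos→Ops role and reassigning the rest optimally gives only 343 pts — worse by 2.

Santos receives Design role.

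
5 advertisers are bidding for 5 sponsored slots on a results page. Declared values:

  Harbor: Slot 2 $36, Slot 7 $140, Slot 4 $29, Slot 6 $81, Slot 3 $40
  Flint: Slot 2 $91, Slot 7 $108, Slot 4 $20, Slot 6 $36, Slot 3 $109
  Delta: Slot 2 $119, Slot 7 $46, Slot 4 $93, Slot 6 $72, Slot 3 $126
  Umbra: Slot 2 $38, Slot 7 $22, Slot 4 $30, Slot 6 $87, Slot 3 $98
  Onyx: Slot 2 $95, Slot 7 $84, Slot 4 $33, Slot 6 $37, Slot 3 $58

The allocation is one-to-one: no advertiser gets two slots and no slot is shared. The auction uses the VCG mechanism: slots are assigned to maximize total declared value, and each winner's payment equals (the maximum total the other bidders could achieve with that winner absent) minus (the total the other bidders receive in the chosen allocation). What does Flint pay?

Flint pays $33.

Efficient allocation: Harbor→Slot 7 ($140), Flint→Slot 3 ($109), Delta→Slot 4 ($93), Umbra→Slot 6 ($87), Onyx→Slot 2 ($95); total welfare W = $524.
Flint receives Slot 3 at value $109, so the others get W − 109 = $415.
Without Flint: best allocation of the remaining 4 bidders over all 5 slots is Harbor→Slot 7 ($140), Delta→Slot 3 ($126), Umbra→Slot 6 ($87), Onyx→Slot 2 ($95), total $448.
VCG payment = (others' best without Flint) − (others' welfare with Flint) = 448 − 415 = $33.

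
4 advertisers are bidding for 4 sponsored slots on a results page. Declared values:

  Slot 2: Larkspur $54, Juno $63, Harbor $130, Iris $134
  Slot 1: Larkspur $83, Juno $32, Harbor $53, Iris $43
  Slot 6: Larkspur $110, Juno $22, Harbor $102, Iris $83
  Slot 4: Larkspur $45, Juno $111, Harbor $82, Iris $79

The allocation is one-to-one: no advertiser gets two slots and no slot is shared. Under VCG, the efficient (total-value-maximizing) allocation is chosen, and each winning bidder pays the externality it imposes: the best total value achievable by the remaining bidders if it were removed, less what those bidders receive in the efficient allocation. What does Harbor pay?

Harbor pays $27.

Efficient allocation: Larkspur→Slot 1 ($83), Juno→Slot 4 ($111), Harbor→Slot 6 ($102), Iris→Slot 2 ($134); total welfare W = $430.
Harbor receives Slot 6 at value $102, so the others get W − 102 = $328.
Without Harbor: best allocation of the remaining 3 bidders over all 4 slots is Larkspur→Slot 6 ($110), Juno→Slot 4 ($111), Iris→Slot 2 ($134), total $355.
VCG payment = (others' best without Harbor) − (others' welfare with Harbor) = 355 − 328 = $27.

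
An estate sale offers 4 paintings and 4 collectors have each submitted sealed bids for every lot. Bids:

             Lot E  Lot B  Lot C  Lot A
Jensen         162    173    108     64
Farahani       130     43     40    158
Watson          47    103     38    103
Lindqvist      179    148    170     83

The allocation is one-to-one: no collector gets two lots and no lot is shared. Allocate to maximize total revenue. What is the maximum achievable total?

Maximum total: $593

This is the linear assignment problem.
Optimal: Jensen→Lot E ($162), Farahani→Lot A ($158), Watson→Lot B ($103), Lindqvist→Lot C ($170) — total 162+158+103+170 = $593.
Column-greedy (each lot in turn goes to its best remaining collector) gives $495, worse by 98.
Checked against all permutations: $593 is optimal.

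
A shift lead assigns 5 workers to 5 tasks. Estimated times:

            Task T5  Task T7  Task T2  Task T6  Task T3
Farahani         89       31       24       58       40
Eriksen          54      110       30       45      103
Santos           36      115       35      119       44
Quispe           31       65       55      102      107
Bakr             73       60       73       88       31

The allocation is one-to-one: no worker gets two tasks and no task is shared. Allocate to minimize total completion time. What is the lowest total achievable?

Minimum total: 173 min

Optimal: Farahani→Task T7 (31 min), Eriksen→Task T6 (45 min), Santos→Task T2 (35 min), Quispe→Task T5 (31 min), Bakr→Task T3 (31 min) — total 31+45+35+31+31 = 173 min.
Min-entry greedy (repeatedly take the single cheapest remaining cell) gives 246 min, worse by 73.
Next-best assignment: Farahani→Task T7, Eriksen→Task T6, Santos→Task T5, Quispe→Task T2, Bakr→Task T3 = 198 min.
Swapping Bakr↔Eriksen (Bakr→Task T6 88 min, Eriksen→Task T3 103 min) adds 115.
Checked against all permutations: 173 min is optimal.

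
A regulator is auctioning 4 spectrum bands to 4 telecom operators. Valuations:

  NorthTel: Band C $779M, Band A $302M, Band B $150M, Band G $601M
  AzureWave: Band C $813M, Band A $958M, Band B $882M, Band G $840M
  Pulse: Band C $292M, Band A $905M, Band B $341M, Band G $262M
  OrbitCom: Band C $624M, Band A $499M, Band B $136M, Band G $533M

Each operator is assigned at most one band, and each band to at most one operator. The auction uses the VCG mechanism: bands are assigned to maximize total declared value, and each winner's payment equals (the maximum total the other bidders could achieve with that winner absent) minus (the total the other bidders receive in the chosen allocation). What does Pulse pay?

Efficient allocation: NorthTel→Band C ($779M), AzureWave→Band B ($882M), Pulse→Band A ($905M), OrbitCom→Band G ($533M); total welfare W = $3099M.
Pulse receives Band A at value $905M, so the others get W − 905 = $2194M.
Without Pulse: best allocation of the remaining 3 bidders over all 4 bands is NorthTel→Band C ($779M), AzureWave→Band A ($958M), OrbitCom→Band G ($533M), total $2270M.
VCG payment = (others' best without Pulse) − (others' welfare with Pulse) = 2270 − 2194 = $76M.

Pulse pays $76M.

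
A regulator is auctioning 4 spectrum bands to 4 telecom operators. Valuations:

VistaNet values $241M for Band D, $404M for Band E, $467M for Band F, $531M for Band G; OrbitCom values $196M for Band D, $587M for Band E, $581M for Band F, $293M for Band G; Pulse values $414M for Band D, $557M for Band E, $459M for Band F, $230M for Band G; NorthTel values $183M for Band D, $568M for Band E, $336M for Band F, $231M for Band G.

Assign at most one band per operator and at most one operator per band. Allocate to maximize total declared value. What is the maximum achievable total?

This is the linear assignment problem.
Optimal: VistaNet→Band G ($531M), OrbitCom→Band F ($581M), Pulse→Band D ($414M), NorthTel→Band E ($568M) — total 531+581+414+568 = $2094M.
Max-entry greedy (repeatedly take the single best remaining cell) gives $1760M, worse by 334.
Next-best assignment: VistaNet→Band G, OrbitCom→Band E, Pulse→Band D, NorthTel→Band F = $1868M.
Swapping VistaNet↔Pulse (VistaNet→Band D $241M, Pulse→Band G $230M) loses 474.
No other one-to-one assignment exceeds $2094M.

Maximum total: $2094M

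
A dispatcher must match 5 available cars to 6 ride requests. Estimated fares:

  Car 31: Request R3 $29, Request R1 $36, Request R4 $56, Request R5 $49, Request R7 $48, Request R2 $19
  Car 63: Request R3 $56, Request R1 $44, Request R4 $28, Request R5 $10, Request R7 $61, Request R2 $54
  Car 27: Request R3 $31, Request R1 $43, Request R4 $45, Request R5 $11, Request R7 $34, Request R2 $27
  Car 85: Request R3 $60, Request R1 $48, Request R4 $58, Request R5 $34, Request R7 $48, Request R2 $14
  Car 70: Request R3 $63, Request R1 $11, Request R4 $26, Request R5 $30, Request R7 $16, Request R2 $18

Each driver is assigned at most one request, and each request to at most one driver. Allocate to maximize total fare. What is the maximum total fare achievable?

Maximum total: $274

Optimal: Car 31→Request R5 ($49), Car 63→Request R7 ($61), Car 27→Request R1 ($43), Car 85→Request R4 ($58), Car 70→Request R3 ($63) — total 49+61+43+58+63 = $274.
Row-greedy (each driver in turn takes its best remaining request) gives $250, worse by 24.
Every other assignment is strictly worse.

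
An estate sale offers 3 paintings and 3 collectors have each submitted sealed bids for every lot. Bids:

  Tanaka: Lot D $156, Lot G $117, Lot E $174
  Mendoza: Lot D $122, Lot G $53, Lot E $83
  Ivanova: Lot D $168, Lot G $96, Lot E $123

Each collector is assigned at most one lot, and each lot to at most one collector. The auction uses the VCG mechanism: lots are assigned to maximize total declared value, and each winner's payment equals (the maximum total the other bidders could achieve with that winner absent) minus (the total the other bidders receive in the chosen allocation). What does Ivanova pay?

Efficient allocation: Tanaka→Lot E ($174), Mendoza→Lot G ($53), Ivanova→Lot D ($168); total welfare W = $395.
Ivanova receives Lot D at value $168, so the others get W − 168 = $227.
Without Ivanova: best allocation of the remaining 2 bidders over all 3 lots is Tanaka→Lot E ($174), Mendoza→Lot D ($122), total $296.
VCG payment = (others' best without Ivanova) − (others' welfare with Ivanova) = 296 − 227 = $69.

Ivanova pays $69.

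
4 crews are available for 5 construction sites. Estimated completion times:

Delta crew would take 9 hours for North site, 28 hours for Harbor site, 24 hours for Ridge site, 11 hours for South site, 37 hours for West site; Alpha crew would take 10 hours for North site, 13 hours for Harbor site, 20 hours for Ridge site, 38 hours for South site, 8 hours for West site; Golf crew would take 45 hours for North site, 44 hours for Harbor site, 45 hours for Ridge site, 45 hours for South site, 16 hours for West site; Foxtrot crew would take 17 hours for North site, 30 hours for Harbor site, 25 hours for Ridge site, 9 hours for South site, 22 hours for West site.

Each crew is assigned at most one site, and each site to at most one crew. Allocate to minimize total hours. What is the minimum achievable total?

Optimal: Delta crew→North site (9 hours), Alpha crew→Harbor site (13 hours), Golf crew→West site (16 hours), Foxtrot crew→South site (9 hours) — total 9+13+16+9 = 47 hours.
Column-greedy (each site in turn goes to its cheapest remaining crew) gives 92 hours, worse by 45.
Next-best assignment: Delta crew→North site, Alpha crew→Ridge site, Golf crew→West site, Foxtrot crew→South site = 54 hours.

Minimum total: 47 hours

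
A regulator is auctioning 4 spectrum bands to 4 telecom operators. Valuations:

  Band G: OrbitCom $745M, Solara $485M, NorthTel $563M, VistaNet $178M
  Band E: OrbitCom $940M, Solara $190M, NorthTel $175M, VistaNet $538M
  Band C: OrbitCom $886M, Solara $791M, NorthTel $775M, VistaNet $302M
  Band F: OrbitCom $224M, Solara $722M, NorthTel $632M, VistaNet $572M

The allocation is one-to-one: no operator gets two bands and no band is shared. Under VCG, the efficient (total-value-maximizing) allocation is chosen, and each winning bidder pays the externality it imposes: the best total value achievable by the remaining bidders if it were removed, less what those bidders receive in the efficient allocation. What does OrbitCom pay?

OrbitCom pays $109M.

Efficient allocation: OrbitCom→Band E ($940M), Solara→Band C ($791M), NorthTel→Band G ($563M), VistaNet→Band F ($572M); total welfare W = $2866M.
OrbitCom receives Band E at value $940M, so the others get W − 940 = $1926M.
Without OrbitCom: best allocation of the remaining 3 bidders over all 4 bands is Solara→Band F ($722M), NorthTel→Band C ($775M), VistaNet→Band E ($538M), total $2035M.
VCG payment = (others' best without OrbitCom) − (others' welfare with OrbitCom) = 2035 − 1926 = $109M.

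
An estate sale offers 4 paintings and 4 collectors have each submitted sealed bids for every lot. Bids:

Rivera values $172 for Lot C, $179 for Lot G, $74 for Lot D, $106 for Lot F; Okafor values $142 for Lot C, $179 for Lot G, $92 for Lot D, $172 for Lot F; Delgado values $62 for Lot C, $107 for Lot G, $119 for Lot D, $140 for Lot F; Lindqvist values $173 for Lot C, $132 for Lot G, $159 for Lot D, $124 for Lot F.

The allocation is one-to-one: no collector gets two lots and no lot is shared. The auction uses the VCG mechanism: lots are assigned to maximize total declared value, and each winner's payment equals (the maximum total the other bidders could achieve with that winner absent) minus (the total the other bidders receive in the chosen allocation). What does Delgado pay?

Delgado pays $14.

Efficient allocation: Rivera→Lot C ($172), Okafor→Lot G ($179), Delgado→Lot F ($140), Lindqvist→Lot D ($159); total welfare W = $650.
Delgado receives Lot F at value $140, so the others get W − 140 = $510.
Without Delgado: best allocation of the remaining 3 bidders over all 4 lots is Rivera→Lot G ($179), Okafor→Lot F ($172), Lindqvist→Lot C ($173), total $524.
VCG payment = (others' best without Delgado) − (others' welfare with Delgado) = 524 − 510 = $14.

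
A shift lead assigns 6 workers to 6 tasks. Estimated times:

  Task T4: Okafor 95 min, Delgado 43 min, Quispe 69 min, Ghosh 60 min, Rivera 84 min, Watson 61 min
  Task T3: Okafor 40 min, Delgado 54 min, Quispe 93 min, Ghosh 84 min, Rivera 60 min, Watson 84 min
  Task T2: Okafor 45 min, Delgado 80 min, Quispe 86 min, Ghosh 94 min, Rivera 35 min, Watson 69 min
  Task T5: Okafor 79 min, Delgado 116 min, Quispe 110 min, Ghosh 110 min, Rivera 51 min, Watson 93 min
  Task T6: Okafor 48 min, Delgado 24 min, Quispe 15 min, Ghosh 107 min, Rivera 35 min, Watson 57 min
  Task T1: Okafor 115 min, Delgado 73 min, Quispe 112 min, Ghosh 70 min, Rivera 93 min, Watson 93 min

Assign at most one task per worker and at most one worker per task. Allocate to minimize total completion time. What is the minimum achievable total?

Minimum total: 288 min

Optimal: Okafor→Task T3 (40 min), Delgado→Task T4 (43 min), Quispe→Task T6 (15 min), Ghosh→Task T1 (70 min), Rivera→Task T5 (51 min), Watson→Task T2 (69 min) — total 40+43+15+70+51+69 = 288 min.
Row-greedy (each worker in turn takes its cheapest remaining task) gives 331 min, worse by 43.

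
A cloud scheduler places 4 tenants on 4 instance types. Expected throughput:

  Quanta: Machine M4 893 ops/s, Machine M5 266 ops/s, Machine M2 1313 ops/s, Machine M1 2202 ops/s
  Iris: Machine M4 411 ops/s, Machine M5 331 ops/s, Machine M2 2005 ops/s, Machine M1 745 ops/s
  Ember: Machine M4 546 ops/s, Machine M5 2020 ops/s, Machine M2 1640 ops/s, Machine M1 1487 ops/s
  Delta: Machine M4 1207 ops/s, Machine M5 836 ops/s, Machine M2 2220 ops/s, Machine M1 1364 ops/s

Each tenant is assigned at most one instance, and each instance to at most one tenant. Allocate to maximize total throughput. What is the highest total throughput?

Optimal: Quanta→Machine M1 (2202 ops/s), Iris→Machine M2 (2005 ops/s), Ember→Machine M5 (2020 ops/s), Delta→Machine M4 (1207 ops/s) — total 2202+2005+2020+1207 = 7434 ops/s.
Max-entry greedy (repeatedly take the single best remaining cell) gives 6853 ops/s, worse by 581.
Next-best assignment: Quanta→Machine M1, Iris→Machine M4, Ember→Machine M5, Delta→Machine M2 = 6853 ops/s.
Swapping Delta↔Iris (Delta→Machine M2 2220 ops/s, Iris→Machine M4 411 ops/s) loses 581.
Checked against all permutations: 7434 ops/s is optimal.

Maximum total: 7434 ops/s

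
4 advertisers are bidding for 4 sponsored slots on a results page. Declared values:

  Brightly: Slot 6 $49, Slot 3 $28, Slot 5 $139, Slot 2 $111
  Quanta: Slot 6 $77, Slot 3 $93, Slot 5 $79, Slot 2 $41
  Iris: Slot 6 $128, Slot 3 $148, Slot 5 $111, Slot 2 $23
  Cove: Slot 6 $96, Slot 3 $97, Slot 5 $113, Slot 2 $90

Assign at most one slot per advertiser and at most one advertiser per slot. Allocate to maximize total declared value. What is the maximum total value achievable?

Optimal: Brightly→Slot 5 ($139), Quanta→Slot 6 ($77), Iris→Slot 3 ($148), Cove→Slot 2 ($90) — total 139+77+148+90 = $454.
Row-greedy (each advertiser in turn takes its best remaining slot) gives $450, worse by 4.
Next-best assignment: Brightly→Slot 5, Quanta→Slot 3, Iris→Slot 6, Cove→Slot 2 = $450.
Swapping Iris↔Quanta (Iris→Slot 6 $128, Quanta→Slot 3 $93) loses 4.
Checked against all permutations: $454 is optimal.

Maximum total: $454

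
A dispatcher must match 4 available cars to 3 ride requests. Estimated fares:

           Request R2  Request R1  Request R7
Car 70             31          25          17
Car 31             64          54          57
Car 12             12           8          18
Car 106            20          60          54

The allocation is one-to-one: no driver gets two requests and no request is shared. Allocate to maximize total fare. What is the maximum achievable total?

Maximum total: $148

Treat this as an assignment problem: match each driver to one request.
Optimal: Car 70→Request R2 ($31), Car 106→Request R1 ($60), Car 31→Request R7 ($57) — total 31+60+57 = $148.
Max-entry greedy (repeatedly take the single best remaining cell) gives $142, worse by 6.
No other one-to-one assignment exceeds $148.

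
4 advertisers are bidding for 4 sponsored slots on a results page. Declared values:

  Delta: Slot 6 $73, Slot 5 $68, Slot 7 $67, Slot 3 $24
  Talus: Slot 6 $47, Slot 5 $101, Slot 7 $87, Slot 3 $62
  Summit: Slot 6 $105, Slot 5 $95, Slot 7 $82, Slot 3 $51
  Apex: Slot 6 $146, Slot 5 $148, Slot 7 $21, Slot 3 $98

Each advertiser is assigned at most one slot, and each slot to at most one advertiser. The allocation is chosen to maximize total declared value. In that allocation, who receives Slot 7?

Treat this as an assignment problem: match each advertiser to one slot.
Optimal: Delta→Slot 7 ($67), Talus→Slot 3 ($62), Summit→Slot 6 ($105), Apex→Slot 5 ($148) — total 67+62+105+148 = $382.
Delta's own top slot is Slot 6 ($73), but forcing Delta→Slot 6 and reassigning the rest optimally gives only $365 — worse by 17.

Delta receives Slot 7.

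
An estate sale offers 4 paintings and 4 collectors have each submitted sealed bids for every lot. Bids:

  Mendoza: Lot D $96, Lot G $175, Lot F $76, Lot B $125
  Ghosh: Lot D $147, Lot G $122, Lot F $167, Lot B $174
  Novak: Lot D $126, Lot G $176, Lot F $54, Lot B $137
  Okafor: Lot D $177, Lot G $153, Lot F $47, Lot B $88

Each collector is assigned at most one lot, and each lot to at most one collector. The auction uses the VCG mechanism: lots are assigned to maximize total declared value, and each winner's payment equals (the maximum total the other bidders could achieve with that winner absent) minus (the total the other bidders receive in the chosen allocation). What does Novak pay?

Efficient allocation: Mendoza→Lot G ($175), Ghosh→Lot F ($167), Novak→Lot B ($137), Okafor→Lot D ($177); total welfare W = $656.
Novak receives Lot B at value $137, so the others get W − 137 = $519.
Without Novak: best allocation of the remaining 3 bidders over all 4 lots is Mendoza→Lot G ($175), Ghosh→Lot B ($174), Okafor→Lot D ($177), total $526.
VCG payment = (others' best without Novak) − (others' welfare with Novak) = 526 − 519 = $7.

Novak pays $7.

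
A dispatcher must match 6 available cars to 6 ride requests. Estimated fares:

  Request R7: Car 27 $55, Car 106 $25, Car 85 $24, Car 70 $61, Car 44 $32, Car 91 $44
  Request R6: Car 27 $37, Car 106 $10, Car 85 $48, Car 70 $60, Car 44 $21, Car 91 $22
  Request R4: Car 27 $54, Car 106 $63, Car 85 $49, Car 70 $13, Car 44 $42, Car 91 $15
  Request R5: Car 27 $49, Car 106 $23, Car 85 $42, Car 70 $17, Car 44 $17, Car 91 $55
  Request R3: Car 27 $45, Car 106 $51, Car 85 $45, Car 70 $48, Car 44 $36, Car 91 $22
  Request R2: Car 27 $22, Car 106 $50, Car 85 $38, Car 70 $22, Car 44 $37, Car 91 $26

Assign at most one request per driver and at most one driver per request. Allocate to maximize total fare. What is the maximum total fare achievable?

This is the linear assignment problem.
Optimal: Car 27→Request R7 ($55), Car 106→Request R4 ($63), Car 85→Request R3 ($45), Car 70→Request R6 ($60), Car 44→Request R2 ($37), Car 91→Request R5 ($55) — total 55+63+45+60+37+55 = $315.
Swapping Car 70↔Car 27 (Car 70→Request R7 $61, Car 27→Request R6 $37) loses 17.
Checked against all permutations: $315 is optimal.

Maximum total: $315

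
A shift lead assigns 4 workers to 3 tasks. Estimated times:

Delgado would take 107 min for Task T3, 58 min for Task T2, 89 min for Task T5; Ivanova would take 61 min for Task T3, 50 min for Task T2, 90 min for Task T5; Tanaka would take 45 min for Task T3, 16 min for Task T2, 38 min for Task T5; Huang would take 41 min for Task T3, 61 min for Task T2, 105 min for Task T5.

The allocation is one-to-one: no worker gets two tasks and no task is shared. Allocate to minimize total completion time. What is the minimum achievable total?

Min total: 129 min

Optimal: Huang→Task T3 (41 min), Ivanova→Task T2 (50 min), Tanaka→Task T5 (38 min) — total 41+50+38 = 129 min.
Row-greedy (each worker in turn takes its cheapest remaining task) gives 157 min, worse by 28.
Next-best assignment: Huang→Task T3, Delgado→Task T2, Tanaka→Task T5 = 137 min.
Swapping Tanaka↔Ivanova (Tanaka→Task T2 16 min, Ivanova→Task T5 90 min) adds 18.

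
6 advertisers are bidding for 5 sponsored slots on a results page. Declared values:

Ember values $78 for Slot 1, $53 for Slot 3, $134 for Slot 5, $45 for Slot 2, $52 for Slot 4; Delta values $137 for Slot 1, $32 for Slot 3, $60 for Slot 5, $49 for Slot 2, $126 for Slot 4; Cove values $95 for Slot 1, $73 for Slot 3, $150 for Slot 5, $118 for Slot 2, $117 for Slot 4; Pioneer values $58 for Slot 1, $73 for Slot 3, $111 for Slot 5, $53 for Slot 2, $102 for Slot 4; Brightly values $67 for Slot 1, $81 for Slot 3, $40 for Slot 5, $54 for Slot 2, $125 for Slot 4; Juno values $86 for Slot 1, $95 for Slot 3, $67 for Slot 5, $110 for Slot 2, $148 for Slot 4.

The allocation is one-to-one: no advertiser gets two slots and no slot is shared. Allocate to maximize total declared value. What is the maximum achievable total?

Maximum total: $618

This is the linear assignment problem.
Optimal: Delta→Slot 1 ($137), Brightly→Slot 3 ($81), Ember→Slot 5 ($134), Cove→Slot 2 ($118), Juno→Slot 4 ($148) — total 137+81+134+118+148 = $618.
Max-entry greedy (repeatedly take the single best remaining cell) gives $569, worse by 49.
Swapping Brightly↔Delta (Brightly→Slot 1 $67, Delta→Slot 3 $32) loses 119.
Checked against all permutations: $618 is optimal.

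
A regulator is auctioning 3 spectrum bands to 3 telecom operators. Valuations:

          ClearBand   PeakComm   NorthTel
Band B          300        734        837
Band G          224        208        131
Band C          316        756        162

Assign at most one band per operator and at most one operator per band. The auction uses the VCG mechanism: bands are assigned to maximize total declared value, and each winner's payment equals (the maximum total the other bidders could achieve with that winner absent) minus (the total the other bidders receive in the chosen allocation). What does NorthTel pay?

NorthTel pays $76M.

Efficient allocation: ClearBand→Band G ($224M), PeakComm→Band C ($756M), NorthTel→Band B ($837M); total welfare W = $1817M.
NorthTel receives Band B at value $837M, so the others get W − 837 = $980M.
Without NorthTel: best allocation of the remaining 2 bidders over all 3 bands is ClearBand→Band B ($300M), PeakComm→Band C ($756M), total $1056M.
VCG payment = (others' best without NorthTel) − (others' welfare with NorthTel) = 1056 − 980 = $76M.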